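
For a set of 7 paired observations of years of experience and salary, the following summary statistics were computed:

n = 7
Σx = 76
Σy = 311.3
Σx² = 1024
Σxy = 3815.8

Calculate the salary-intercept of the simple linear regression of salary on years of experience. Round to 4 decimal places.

20.6684

Sxx = Σx² − (Σx)²/n = 1024 − 825.142857 = 198.857143
Sxy = Σxy − (Σx)(Σy)/n = 3815.8 − 3379.828571 = 435.971429
b = Sxy/Sxx = 435.971429/198.857143 = 2.192385
a = ȳ − b·x̄ = 44.471429 − 2.192385·10.857143 = 20.668391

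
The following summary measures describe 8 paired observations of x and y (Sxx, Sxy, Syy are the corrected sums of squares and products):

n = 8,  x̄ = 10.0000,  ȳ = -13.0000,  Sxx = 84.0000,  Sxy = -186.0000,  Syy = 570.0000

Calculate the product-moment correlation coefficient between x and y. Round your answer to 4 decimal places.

-0.8500

r = Sxy/√(Sxx·Syy) = -186/√(47880) = -186/218.814990 = -0.850033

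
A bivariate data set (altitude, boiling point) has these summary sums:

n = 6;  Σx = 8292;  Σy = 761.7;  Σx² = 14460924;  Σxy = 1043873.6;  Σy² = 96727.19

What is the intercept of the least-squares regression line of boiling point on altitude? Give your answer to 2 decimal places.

131.00

Sxx = Σx² − (Σx)²/n = 14460924 − 11459544 = 3001380
Sxy = Σxy − (Σx)(Σy)/n = 1043873.6 − 1052669.4 = -8795.8
b = Sxy/Sxx = -8795.8/3001380 = -0.002931
a = ȳ − b·x̄ = 126.95 − (-0.002931)·1382 = 131.000069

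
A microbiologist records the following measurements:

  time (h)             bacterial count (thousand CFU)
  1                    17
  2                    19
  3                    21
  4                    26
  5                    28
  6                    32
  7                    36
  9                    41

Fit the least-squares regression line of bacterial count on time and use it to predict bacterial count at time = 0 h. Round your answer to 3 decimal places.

12.895

n = 8, Σx = 37, Σy = 220, Σxy = 1175, Σx² = 221
Sxx = Σx² − (Σx)²/n = 221 − 171.125 = 49.875
Sxy = Σxy − (Σx)(Σy)/n = 1175 − 1017.5 = 157.5
b = Sxy/Sxx = 157.5/49.875 = 3.157895
a = ȳ − b·x̄ = 27.5 − 3.157895·4.625 = 12.894737
ŷ(0) = a + b·0 = 12.894737 + 3.157895·0 = 12.894737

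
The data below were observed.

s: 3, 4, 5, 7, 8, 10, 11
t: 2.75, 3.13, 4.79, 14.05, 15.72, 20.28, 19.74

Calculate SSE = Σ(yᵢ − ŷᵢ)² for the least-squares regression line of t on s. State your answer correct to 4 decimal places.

n = 7, Σx = 48, Σy = 80.46, Σxy = 688.77, Σx² = 384, Σy² = 1285.7704
Sxx = Σx² − (Σx)²/n = 384 − 329.142857 = 54.857143
Sxy = Σxy − (Σx)(Σy)/n = 688.77 − 551.725714 = 137.044286
Syy = Σy² − (Σy)²/n = 1285.7704 − 924.830229 = 360.940171
b = Sxy/Sxx = 137.044286/54.857143 = 2.498203
SSE = Syy − b·Sxy = 360.940171 − 2.498203·137.044286 = 18.575709

18.5757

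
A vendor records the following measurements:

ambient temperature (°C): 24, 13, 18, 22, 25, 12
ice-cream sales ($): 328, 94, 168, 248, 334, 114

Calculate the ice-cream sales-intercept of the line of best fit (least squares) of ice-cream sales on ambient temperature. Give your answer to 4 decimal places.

n = 6, Σx = 114, Σy = 1286, Σxy = 27292, Σx² = 2322
Sxx = Σx² − (Σx)²/n = 2322 − 2166 = 156
Sxy = Σxy − (Σx)(Σy)/n = 27292 − 24434 = 2858
b = Sxy/Sxx = 2858/156 = 18.320513
a = ȳ − b·x̄ = 214.333333 − 18.320513·19 = -133.756410

-133.7564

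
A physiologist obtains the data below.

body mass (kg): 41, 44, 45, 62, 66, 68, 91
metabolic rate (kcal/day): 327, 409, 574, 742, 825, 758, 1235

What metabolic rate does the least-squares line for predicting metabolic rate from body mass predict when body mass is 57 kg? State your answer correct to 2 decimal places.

653.21

n = 7, Σx = 417, Σy = 4870, Σxy = 321616, Σx² = 26747
Sxx = Σx² − (Σx)²/n = 26747 − 24841.285714 = 1905.714286
Sxy = Σxy − (Σx)(Σy)/n = 321616 − 290112.857143 = 31503.142857
b = Sxy/Sxx = 31503.142857/1905.714286 = 16.530885
a = ȳ − b·x̄ = 695.714286 − 16.530885·59.571429 = -289.054123
ŷ(57) = a + b·57 = -289.054123 + 16.530885·57 = 653.206297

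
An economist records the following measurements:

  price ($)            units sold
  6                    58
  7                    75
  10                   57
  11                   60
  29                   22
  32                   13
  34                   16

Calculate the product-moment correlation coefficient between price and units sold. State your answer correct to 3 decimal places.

-0.971

n = 7, Σx = 129, Σy = 301, Σxy = 3701, Σx² = 3327, Σy² = 16747
Sxx = Σx² − (Σx)²/n = 3327 − 2377.285714 = 949.714286
Sxy = Σxy − (Σx)(Σy)/n = 3701 − 5547 = -1846
Syy = Σy² − (Σy)²/n = 16747 − 12943 = 3804
r = Sxy/√(Sxx·Syy) = -1846/√(3612713.142857) = -1846/1900.713851 = -0.971214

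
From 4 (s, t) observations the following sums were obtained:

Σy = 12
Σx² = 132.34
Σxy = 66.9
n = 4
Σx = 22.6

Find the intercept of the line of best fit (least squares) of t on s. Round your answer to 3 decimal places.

Sxx = Σx² − (Σx)²/n = 132.34 − 127.69 = 4.65
Sxy = Σxy − (Σx)(Σy)/n = 66.9 − 67.8 = -0.9
b = Sxy/Sxx = -0.9/4.65 = -0.193548
a = ȳ − b·x̄ = 3 − (-0.193548)·5.65 = 4.093548

4.094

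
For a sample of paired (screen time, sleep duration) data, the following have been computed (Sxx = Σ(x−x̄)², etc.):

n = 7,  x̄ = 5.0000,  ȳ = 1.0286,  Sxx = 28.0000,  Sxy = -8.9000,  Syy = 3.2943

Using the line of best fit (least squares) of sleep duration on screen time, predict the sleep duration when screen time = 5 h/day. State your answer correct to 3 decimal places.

1.029

b = Sxy/Sxx = -8.9/28 = -0.317857
a = ȳ − b·x̄ = 1.0286 − (-0.317857)·5 = 2.617886
ŷ(5) = a + b·5 = 2.617886 + (-0.317857)·5 = 1.0286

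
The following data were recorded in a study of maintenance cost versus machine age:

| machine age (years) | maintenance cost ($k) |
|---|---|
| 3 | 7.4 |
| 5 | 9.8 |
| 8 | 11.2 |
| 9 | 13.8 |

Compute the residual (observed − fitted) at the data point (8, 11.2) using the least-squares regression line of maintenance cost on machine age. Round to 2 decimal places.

-0.98

n = 4, Σx = 25, Σy = 42.2, Σxy = 285, Σx² = 179
Sxx = Σx² − (Σx)²/n = 179 − 156.25 = 22.75
Sxy = Σxy − (Σx)(Σy)/n = 285 − 263.75 = 21.25
b = Sxy/Sxx = 21.25/22.75 = 0.934066
a = ȳ − b·x̄ = 10.55 − 0.934066·6.25 = 4.712088
ŷ(8) = 4.712088 + 0.934066·8 = 12.184615
residual = y − ŷ = 11.2 − 12.184615 = -0.984615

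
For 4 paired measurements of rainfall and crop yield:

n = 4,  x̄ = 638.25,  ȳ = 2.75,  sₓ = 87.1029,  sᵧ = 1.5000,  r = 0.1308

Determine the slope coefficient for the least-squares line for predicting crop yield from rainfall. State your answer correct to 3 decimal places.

0.002

b = r · sᵧ/sₓ = 0.1308 · 1.5/87.1029 = 0.002253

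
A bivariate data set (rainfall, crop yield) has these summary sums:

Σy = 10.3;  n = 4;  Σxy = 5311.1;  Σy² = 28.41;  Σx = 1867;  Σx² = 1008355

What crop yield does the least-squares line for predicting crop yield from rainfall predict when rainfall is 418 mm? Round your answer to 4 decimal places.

2.3957

Sxx = Σx² − (Σx)²/n = 1008355 − 871422.25 = 136932.75
Sxy = Σxy − (Σx)(Σy)/n = 5311.1 − 4807.525 = 503.575
b = Sxy/Sxx = 503.575/136932.75 = 0.003678
a = ȳ − b·x̄ = 2.575 − 0.003678·466.75 = 0.858510
ŷ(418) = a + b·418 = 0.858510 + 0.003678·418 = 2.395720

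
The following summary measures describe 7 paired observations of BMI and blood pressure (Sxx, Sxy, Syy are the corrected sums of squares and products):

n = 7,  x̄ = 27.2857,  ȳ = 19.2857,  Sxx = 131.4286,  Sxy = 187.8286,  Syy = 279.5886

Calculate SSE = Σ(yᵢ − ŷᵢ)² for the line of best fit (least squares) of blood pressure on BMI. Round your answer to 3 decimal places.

b = Sxy/Sxx = 187.8286/131.4286 = 1.429130
SSE = Syy − b·Sxy = 279.5886 − 1.429130·187.8286 = 11.157049

11.157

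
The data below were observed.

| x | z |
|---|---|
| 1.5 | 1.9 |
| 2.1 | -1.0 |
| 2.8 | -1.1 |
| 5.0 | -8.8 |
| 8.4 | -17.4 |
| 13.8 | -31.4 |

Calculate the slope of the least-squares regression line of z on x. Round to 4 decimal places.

n = 6, Σx = 33.6, Σy = -57.8, Σxy = -625.81, Σx² = 300.5
Sxx = Σx² − (Σx)²/n = 300.5 − 188.16 = 112.34
Sxy = Σxy − (Σx)(Σy)/n = -625.81 − (-323.68) = -302.13
b = Sxy/Sxx = -302.13/112.34 = -2.689425

-2.6894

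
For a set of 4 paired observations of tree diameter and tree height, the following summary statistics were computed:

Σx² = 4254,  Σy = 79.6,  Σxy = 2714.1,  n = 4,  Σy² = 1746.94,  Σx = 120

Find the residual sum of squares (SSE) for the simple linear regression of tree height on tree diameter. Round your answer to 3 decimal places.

Sxx = Σx² − (Σx)²/n = 4254 − 3600 = 654
Sxy = Σxy − (Σx)(Σy)/n = 2714.1 − 2388 = 326.1
Syy = Σy² − (Σy)²/n = 1746.94 − 1584.04 = 162.9
b = Sxy/Sxx = 326.1/654 = 0.498624
SSE = Syy − b·Sxy = 162.9 − 0.498624·326.1 = 0.298761

0.299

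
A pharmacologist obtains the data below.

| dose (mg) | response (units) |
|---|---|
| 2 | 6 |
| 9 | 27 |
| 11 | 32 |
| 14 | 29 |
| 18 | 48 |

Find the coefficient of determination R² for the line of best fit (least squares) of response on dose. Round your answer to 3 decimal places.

0.916

n = 5, Σx = 54, Σy = 142, Σxy = 1877, Σx² = 726, Σy² = 4934
Sxx = Σx² − (Σx)²/n = 726 − 583.2 = 142.8
Sxy = Σxy − (Σx)(Σy)/n = 1877 − 1533.6 = 343.4
Syy = Σy² − (Σy)²/n = 4934 − 4032.8 = 901.2
R² = Sxy²/(Sxx·Syy) = (343.4)²/(142.8·901.2) = 0.916328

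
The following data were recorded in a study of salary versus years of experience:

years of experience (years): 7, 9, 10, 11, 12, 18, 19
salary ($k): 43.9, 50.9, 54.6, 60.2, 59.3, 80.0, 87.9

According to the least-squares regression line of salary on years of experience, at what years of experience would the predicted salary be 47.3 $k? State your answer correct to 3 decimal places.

n = 7, Σx = 86, Σy = 436.8, Σxy = 5795.3, Σx² = 1180
Sxx = Σx² − (Σx)²/n = 1180 − 1056.571429 = 123.428571
Sxy = Σxy − (Σx)(Σy)/n = 5795.3 − 5366.4 = 428.9
b = Sxy/Sxx = 428.9/123.428571 = 3.474884
a = ȳ − b·x̄ = 62.4 − 3.474884·12.285714 = 19.708565
Set a + b·x = 47.3: x = (47.3 − 19.708565) / 3.474884 = 7.940246

7.940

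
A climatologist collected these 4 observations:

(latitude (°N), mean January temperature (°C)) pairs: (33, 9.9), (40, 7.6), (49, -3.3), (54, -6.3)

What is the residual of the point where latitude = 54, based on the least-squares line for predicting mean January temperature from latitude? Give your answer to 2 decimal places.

0.08

n = 4, Σx = 176, Σy = 7.9, Σxy = 128.8, Σx² = 8006
Sxx = Σx² − (Σx)²/n = 8006 − 7744 = 262
Sxy = Σxy − (Σx)(Σy)/n = 128.8 − 347.6 = -218.8
b = Sxy/Sxx = -218.8/262 = -0.835115
a = ȳ − b·x̄ = 1.975 − (-0.835115)·44 = 38.720038
ŷ(54) = 38.720038 + (-0.835115)·54 = -6.376145
residual = y − ŷ = -6.3 − (-6.376145) = 0.076145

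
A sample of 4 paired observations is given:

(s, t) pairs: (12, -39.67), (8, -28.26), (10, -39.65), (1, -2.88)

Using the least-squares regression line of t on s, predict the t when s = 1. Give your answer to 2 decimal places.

n = 4, Σx = 31, Σy = -110.46, Σxy = -1101.5, Σx² = 309
Sxx = Σx² − (Σx)²/n = 309 − 240.25 = 68.75
Sxy = Σxy − (Σx)(Σy)/n = -1101.5 − (-856.065) = -245.435
b = Sxy/Sxx = -245.435/68.75 = -3.569964
a = ȳ − b·x̄ = -27.615 − (-3.569964)·7.75 = 0.052218
ŷ(1) = a + b·1 = 0.052218 + (-3.569964)·1 = -3.517745

-3.52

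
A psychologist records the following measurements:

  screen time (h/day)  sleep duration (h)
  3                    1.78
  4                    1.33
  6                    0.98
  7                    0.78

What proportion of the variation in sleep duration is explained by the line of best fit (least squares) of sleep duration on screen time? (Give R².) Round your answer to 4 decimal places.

0.9573

n = 4, Σx = 20, Σy = 4.87, Σxy = 22, Σx² = 110, Σy² = 6.5061
Sxx = Σx² − (Σx)²/n = 110 − 100 = 10
Sxy = Σxy − (Σx)(Σy)/n = 22 − 24.35 = -2.35
Syy = Σy² − (Σy)²/n = 6.5061 − 5.929225 = 0.576875
R² = Sxy²/(Sxx·Syy) = (-2.35)²/(10·0.576875) = 0.957313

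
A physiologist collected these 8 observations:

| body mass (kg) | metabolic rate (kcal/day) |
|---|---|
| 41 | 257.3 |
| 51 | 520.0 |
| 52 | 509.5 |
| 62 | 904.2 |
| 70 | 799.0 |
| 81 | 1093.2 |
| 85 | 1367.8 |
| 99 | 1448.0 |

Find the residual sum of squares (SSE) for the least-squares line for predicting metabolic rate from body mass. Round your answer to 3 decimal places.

68789.848

n = 8, Σx = 541, Σy = 6899, Σxy = 523717.9, Σx² = 39317, Σy² = 7214839.26
Sxx = Σx² − (Σx)²/n = 39317 − 36585.125 = 2731.875
Sxy = Σxy − (Σx)(Σy)/n = 523717.9 − 466544.875 = 57173.025
Syy = Σy² − (Σy)²/n = 7214839.26 − 5949525.125 = 1265314.135
b = Sxy/Sxx = 57173.025/2731.875 = 20.928126
SSE = Syy − b·Sxy = 1265314.135 − 20.928126·57173.025 = 68789.847596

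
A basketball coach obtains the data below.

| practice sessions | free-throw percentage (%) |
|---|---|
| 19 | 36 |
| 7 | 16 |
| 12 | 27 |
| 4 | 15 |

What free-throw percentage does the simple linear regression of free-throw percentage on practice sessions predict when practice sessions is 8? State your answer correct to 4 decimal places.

n = 4, Σx = 42, Σy = 94, Σxy = 1180, Σx² = 570
Sxx = Σx² − (Σx)²/n = 570 − 441 = 129
Sxy = Σxy − (Σx)(Σy)/n = 1180 − 987 = 193
b = Sxy/Sxx = 193/129 = 1.496124
a = ȳ − b·x̄ = 23.5 − 1.496124·10.5 = 7.790698
ŷ(8) = a + b·8 = 7.790698 + 1.496124·8 = 19.759690

19.7597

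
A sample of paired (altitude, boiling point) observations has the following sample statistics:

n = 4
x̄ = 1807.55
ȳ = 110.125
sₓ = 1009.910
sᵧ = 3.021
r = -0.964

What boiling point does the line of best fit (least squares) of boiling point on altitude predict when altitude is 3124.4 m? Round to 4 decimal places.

106.3276

b = r · sᵧ/sₓ = -0.964 · 3.021/1009.91 = -0.002884
a = ȳ − b·x̄ = 110.125 − (-0.002884)·1807.55 = 115.337372
ŷ(3124.4) = a + b·3124.4 = 115.337372 + (-0.002884)·3124.4 = 106.327643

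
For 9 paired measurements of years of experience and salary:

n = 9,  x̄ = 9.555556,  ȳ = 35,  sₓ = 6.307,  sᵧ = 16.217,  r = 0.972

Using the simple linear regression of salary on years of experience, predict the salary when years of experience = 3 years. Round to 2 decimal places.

b = r · sᵧ/sₓ = 0.972 · 16.217/6.307 = 2.499274
a = ȳ − b·x̄ = 35 − 2.499274·9.555556 = 11.118043
ŷ(3) = a + b·3 = 11.118043 + 2.499274·3 = 18.615866

18.62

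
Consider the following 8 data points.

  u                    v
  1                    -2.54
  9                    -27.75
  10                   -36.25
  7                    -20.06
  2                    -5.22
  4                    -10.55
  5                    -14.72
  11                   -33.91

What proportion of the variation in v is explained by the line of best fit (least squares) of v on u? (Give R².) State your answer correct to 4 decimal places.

n = 8, Σx = 49, Σy = -151, Σxy = -1254.46, Σx² = 397, Σy² = 3998.0976
Sxx = Σx² − (Σx)²/n = 397 − 300.125 = 96.875
Sxy = Σxy − (Σx)(Σy)/n = -1254.46 − (-924.875) = -329.585
Syy = Σy² − (Σy)²/n = 3998.0976 − 2850.125 = 1147.9726
R² = Sxy²/(Sxx·Syy) = (-329.585)²/(96.875·1147.9726) = 0.976768

0.9768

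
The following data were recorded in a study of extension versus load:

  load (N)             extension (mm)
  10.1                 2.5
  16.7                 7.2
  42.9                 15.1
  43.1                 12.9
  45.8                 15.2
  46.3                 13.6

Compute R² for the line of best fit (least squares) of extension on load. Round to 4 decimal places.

0.9391

n = 6, Σx = 204.9, Σy = 66.5, Σxy = 2675.11, Σx² = 8320.25, Σy² = 868.51
Sxx = Σx² − (Σx)²/n = 8320.25 − 6997.335 = 1322.915
Sxy = Σxy − (Σx)(Σy)/n = 2675.11 − 2270.975 = 404.135
Syy = Σy² − (Σy)²/n = 868.51 − 737.041667 = 131.468333
R² = Sxy²/(Sxx·Syy) = (404.135)²/(1322.915·131.468333) = 0.939074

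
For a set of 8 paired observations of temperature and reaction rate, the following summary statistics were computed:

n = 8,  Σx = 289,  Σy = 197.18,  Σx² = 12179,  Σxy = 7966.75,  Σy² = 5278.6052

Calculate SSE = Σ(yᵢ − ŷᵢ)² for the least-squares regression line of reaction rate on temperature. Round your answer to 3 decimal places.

Sxx = Σx² − (Σx)²/n = 12179 − 10440.125 = 1738.875
Sxy = Σxy − (Σx)(Σy)/n = 7966.75 − 7123.1275 = 843.6225
Syy = Σy² − (Σy)²/n = 5278.6052 − 4859.99405 = 418.61115
b = Sxy/Sxx = 843.6225/1738.875 = 0.485154
SSE = Syy − b·Sxy = 418.61115 − 0.485154·843.6225 = 9.324156

9.324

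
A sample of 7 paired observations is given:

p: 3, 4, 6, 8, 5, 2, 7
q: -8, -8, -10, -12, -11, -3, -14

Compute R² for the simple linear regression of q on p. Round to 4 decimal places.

n = 7, Σx = 35, Σy = -66, Σxy = -371, Σx² = 203, Σy² = 698
Sxx = Σx² − (Σx)²/n = 203 − 175 = 28
Sxy = Σxy − (Σx)(Σy)/n = -371 − (-330) = -41
Syy = Σy² − (Σy)²/n = 698 − 622.285714 = 75.714286
R² = Sxy²/(Sxx·Syy) = (-41)²/(28·75.714286) = 0.792925

0.7929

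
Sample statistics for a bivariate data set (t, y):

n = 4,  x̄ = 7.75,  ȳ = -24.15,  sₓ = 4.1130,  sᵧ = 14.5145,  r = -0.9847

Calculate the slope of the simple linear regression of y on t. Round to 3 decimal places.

b = r · sᵧ/sₓ = -0.9847 · 14.5145/4.113 = -3.474940

-3.475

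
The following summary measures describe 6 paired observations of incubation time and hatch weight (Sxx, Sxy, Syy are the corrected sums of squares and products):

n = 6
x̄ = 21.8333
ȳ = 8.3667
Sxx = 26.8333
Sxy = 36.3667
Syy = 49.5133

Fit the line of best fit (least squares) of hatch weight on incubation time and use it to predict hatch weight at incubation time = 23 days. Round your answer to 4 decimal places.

9.9479

b = Sxy/Sxx = 36.3667/26.8333 = 1.355282
a = ȳ − b·x̄ = 8.3667 − 1.355282·21.8333 = -21.223588
ŷ(23) = a + b·23 = -21.223588 + 1.355282·23 = 9.947908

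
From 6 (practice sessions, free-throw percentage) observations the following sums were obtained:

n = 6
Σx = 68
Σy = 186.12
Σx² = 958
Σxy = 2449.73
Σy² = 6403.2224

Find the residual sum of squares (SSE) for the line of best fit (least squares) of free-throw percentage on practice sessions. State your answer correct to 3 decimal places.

Sxx = Σx² − (Σx)²/n = 958 − 770.666667 = 187.333333
Sxy = Σxy − (Σx)(Σy)/n = 2449.73 − 2109.36 = 340.37
Syy = Σy² − (Σy)²/n = 6403.2224 − 5773.4424 = 629.78
b = Sxy/Sxx = 340.37/187.333333 = 1.816922
SSE = Syy − b·Sxy = 629.78 − 1.816922·340.37 = 11.354358

11.354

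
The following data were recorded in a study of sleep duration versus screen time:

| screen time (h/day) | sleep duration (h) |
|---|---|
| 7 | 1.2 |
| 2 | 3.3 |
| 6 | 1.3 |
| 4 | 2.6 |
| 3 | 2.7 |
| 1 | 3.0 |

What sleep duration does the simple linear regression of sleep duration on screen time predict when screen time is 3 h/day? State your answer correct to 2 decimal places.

2.65

n = 6, Σx = 23, Σy = 14.1, Σxy = 44.3, Σx² = 115
Sxx = Σx² − (Σx)²/n = 115 − 88.166667 = 26.833333
Sxy = Σxy − (Σx)(Σy)/n = 44.3 − 54.05 = -9.75
b = Sxy/Sxx = -9.75/26.833333 = -0.363354
a = ȳ − b·x̄ = 2.35 − (-0.363354)·3.833333 = 3.742857
ŷ(3) = a + b·3 = 3.742857 + (-0.363354)·3 = 2.652795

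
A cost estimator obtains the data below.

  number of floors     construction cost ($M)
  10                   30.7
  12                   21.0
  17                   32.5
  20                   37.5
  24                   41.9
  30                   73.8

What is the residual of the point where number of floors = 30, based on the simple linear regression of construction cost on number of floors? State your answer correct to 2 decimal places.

n = 6, Σx = 113, Σy = 237.4, Σxy = 5081.1, Σx² = 2409
Sxx = Σx² − (Σx)²/n = 2409 − 2128.166667 = 280.833333
Sxy = Σxy − (Σx)(Σy)/n = 5081.1 − 4471.033333 = 610.066667
b = Sxy/Sxx = 610.066667/280.833333 = 2.172344
a = ȳ − b·x̄ = 39.566667 − 2.172344·18.833333 = -1.345816
ŷ(30) = -1.345816 + 2.172344·30 = 63.824510
residual = y − ŷ = 73.8 − 63.824510 = 9.975490

9.98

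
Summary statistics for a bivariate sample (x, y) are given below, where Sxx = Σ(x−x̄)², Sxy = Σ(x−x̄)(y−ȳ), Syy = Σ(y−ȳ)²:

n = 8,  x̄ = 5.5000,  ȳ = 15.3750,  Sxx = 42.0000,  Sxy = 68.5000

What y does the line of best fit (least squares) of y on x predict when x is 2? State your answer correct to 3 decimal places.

9.667

b = Sxy/Sxx = 68.5/42 = 1.630952
a = ȳ − b·x̄ = 15.375 − 1.630952·5.5 = 6.404762
ŷ(2) = a + b·2 = 6.404762 + 1.630952·2 = 9.666667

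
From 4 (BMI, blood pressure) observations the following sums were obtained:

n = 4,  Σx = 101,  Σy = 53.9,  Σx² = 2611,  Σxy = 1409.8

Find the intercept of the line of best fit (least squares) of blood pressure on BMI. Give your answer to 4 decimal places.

-6.8185

Sxx = Σx² − (Σx)²/n = 2611 − 2550.25 = 60.75
Sxy = Σxy − (Σx)(Σy)/n = 1409.8 − 1360.975 = 48.825
b = Sxy/Sxx = 48.825/60.75 = 0.803704
a = ȳ − b·x̄ = 13.475 − 0.803704·25.25 = -6.818519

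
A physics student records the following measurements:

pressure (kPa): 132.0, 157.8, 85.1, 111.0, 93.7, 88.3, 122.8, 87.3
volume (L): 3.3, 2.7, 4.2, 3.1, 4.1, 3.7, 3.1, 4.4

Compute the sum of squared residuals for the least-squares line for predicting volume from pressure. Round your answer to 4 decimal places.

n = 8, Σx = 878, Σy = 28.6, Σxy = 3038.86, Σx² = 101165.56, Σy² = 104.9
Sxx = Σx² − (Σx)²/n = 101165.56 − 96360.5 = 4805.06
Sxy = Σxy − (Σx)(Σy)/n = 3038.86 − 3138.85 = -99.99
Syy = Σy² − (Σy)²/n = 104.9 − 102.245 = 2.655
b = Sxy/Sxx = -99.99/4805.06 = -0.020809
SSE = Syy − b·Sxy = 2.655 − (-0.020809)·(-99.99) = 0.574277

0.5743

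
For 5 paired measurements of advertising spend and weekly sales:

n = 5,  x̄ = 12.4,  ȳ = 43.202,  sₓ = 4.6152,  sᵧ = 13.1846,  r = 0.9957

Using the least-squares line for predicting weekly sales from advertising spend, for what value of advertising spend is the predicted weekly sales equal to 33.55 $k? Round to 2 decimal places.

b = r · sᵧ/sₓ = 0.9957 · 13.1846/4.6152 = 2.844493
a = ȳ − b·x̄ = 43.202 − 2.844493·12.4 = 7.930281
Set a + b·x = 33.55: x = (33.55 − 7.930281) / 2.844493 = 9.006777

9.01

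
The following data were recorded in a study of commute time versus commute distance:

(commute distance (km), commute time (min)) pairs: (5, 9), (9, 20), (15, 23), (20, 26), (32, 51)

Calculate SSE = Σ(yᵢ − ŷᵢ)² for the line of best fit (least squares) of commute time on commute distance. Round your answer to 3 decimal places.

56.187

n = 5, Σx = 81, Σy = 129, Σxy = 2722, Σx² = 1755, Σy² = 4287
Sxx = Σx² − (Σx)²/n = 1755 − 1312.2 = 442.8
Sxy = Σxy − (Σx)(Σy)/n = 2722 − 2089.8 = 632.2
Syy = Σy² − (Σy)²/n = 4287 − 3328.2 = 958.8
b = Sxy/Sxx = 632.2/442.8 = 1.427733
SSE = Syy − b·Sxy = 958.8 − 1.427733·632.2 = 56.187444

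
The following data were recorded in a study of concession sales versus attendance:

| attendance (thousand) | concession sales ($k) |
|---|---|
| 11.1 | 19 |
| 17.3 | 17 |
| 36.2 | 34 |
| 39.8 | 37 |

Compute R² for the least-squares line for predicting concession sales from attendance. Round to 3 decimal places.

n = 4, Σx = 104.4, Σy = 107, Σxy = 3208.4, Σx² = 3316.98, Σy² = 3175
Sxx = Σx² − (Σx)²/n = 3316.98 − 2724.84 = 592.14
Sxy = Σxy − (Σx)(Σy)/n = 3208.4 − 2792.7 = 415.7
Syy = Σy² − (Σy)²/n = 3175 − 2862.25 = 312.75
R² = Sxy²/(Sxx·Syy) = (415.7)²/(592.14·312.75) = 0.933122

0.933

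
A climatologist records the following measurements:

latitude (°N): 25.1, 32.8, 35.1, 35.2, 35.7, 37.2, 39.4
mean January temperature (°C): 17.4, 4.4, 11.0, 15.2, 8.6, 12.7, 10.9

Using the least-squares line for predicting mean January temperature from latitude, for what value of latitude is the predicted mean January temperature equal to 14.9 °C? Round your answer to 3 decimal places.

n = 7, Σx = 240.5, Σy = 80.2, Σxy = 2711.12, Σx² = 8387.59
Sxx = Σx² − (Σx)²/n = 8387.59 − 8262.892857 = 124.697143
Sxy = Σxy − (Σx)(Σy)/n = 2711.12 − 2755.442857 = -44.322857
b = Sxy/Sxx = -44.322857/124.697143 = -0.355444
a = ȳ − b·x̄ = 11.457143 − (-0.355444)·34.357143 = 23.669185
Set a + b·x = 14.9: x = (14.9 − 23.669185) / (-0.355444) = 24.671069

24.671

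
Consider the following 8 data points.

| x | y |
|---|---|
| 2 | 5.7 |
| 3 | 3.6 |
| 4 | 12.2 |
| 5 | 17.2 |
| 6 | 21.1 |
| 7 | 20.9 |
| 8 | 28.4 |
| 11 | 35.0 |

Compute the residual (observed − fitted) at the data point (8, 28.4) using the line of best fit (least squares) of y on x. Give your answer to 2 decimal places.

n = 8, Σx = 46, Σy = 144.1, Σxy = 1042.1, Σx² = 324
Sxx = Σx² − (Σx)²/n = 324 − 264.5 = 59.5
Sxy = Σxy − (Σx)(Σy)/n = 1042.1 − 828.575 = 213.525
b = Sxy/Sxx = 213.525/59.5 = 3.588655
a = ȳ − b·x̄ = 18.0125 − 3.588655·5.75 = -2.622269
ŷ(8) = -2.622269 + 3.588655·8 = 26.086975
residual = y − ŷ = 28.4 − 26.086975 = 2.313025

2.31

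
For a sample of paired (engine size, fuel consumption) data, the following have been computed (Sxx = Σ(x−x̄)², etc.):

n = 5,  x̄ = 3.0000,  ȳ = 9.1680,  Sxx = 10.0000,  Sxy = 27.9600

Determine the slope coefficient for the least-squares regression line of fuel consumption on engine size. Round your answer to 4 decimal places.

b = Sxy/Sxx = 27.96/10 = 2.796

2.7960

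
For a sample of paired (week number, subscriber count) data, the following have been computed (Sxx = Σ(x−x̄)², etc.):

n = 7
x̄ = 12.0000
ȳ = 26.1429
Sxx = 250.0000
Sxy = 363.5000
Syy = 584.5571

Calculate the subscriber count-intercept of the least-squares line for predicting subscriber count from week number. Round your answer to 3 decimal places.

b = Sxy/Sxx = 363.5/250 = 1.454
a = ȳ − b·x̄ = 26.1429 − 1.454·12 = 8.6949

8.695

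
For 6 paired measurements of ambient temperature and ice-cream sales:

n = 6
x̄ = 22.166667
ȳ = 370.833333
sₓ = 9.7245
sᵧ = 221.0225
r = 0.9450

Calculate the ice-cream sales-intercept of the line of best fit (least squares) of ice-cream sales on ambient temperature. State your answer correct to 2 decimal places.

-105.27

b = r · sᵧ/sₓ = 0.945 · 221.0225/9.7245 = 21.478355
a = ȳ − b·x̄ = 370.833333 − 21.478355·22.166667 = -105.270208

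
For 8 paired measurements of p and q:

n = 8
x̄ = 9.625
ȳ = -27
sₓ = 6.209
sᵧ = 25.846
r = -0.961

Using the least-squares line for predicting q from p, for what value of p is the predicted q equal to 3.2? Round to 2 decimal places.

b = r · sᵧ/sₓ = -0.961 · 25.846/6.209 = -4.000323
a = ȳ − b·x̄ = -27 − (-4.000323)·9.625 = 11.503110
Set a + b·x = 3.2: x = (3.2 − 11.503110) / (-4.000323) = 2.075610

2.08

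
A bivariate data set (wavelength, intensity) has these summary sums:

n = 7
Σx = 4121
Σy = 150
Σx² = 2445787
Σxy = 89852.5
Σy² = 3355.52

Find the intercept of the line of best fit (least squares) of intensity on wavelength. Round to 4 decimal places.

-24.7636

Sxx = Σx² − (Σx)²/n = 2445787 − 2426091.571429 = 19695.428571
Sxy = Σxy − (Σx)(Σy)/n = 89852.5 − 88307.142857 = 1545.357143
b = Sxy/Sxx = 1545.357143/19695.428571 = 0.078463
a = ȳ − b·x̄ = 21.428571 − 0.078463·588.714286 = -24.763560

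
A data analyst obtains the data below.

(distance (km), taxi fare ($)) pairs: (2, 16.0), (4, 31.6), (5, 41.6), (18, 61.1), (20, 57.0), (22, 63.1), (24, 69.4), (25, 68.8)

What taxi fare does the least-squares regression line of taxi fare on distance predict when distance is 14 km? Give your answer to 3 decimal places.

49.162

n = 8, Σx = 120, Σy = 408.6, Σxy = 7380, Σx² = 2454
Sxx = Σx² − (Σx)²/n = 2454 − 1800 = 654
Sxy = Σxy − (Σx)(Σy)/n = 7380 − 6129 = 1251
b = Sxy/Sxx = 1251/654 = 1.912844
a = ȳ − b·x̄ = 51.075 − 1.912844·15 = 22.382339
ŷ(14) = a + b·14 = 22.382339 + 1.912844·14 = 49.162156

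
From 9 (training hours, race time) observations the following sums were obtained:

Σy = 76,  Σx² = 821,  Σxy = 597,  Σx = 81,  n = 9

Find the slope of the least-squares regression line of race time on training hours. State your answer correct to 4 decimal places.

Sxx = Σx² − (Σx)²/n = 821 − 729 = 92
Sxy = Σxy − (Σx)(Σy)/n = 597 − 684 = -87
b = Sxy/Sxx = -87/92 = -0.945652

-0.9457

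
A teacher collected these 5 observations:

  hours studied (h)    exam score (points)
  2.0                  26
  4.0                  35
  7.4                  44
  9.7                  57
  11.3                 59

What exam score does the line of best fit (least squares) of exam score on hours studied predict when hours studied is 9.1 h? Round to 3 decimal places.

52.236

n = 5, Σx = 34.4, Σy = 221, Σxy = 1737.2, Σx² = 296.54
Sxx = Σx² − (Σx)²/n = 296.54 − 236.672 = 59.868
Sxy = Σxy − (Σx)(Σy)/n = 1737.2 − 1520.48 = 216.72
b = Sxy/Sxx = 216.72/59.868 = 3.619964
a = ȳ − b·x̄ = 44.2 − 3.619964·6.88 = 19.294648
ŷ(9.1) = a + b·9.1 = 19.294648 + 3.619964·9.1 = 52.236320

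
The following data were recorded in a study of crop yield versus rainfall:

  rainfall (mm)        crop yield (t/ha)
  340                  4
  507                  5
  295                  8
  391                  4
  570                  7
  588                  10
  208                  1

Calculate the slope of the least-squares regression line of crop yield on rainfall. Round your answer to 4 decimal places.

0.0139

n = 7, Σx = 2899, Σy = 39, Σxy = 17897, Σx² = 1326463
Sxx = Σx² − (Σx)²/n = 1326463 − 1200600.142857 = 125862.857143
Sxy = Σxy − (Σx)(Σy)/n = 17897 − 16151.571429 = 1745.428571
b = Sxy/Sxx = 1745.428571/125862.857143 = 0.013868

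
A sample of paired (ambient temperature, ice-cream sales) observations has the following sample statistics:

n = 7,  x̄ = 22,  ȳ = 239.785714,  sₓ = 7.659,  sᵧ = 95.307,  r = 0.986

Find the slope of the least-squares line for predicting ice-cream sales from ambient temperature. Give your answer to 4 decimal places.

12.2696

b = r · sᵧ/sₓ = 0.986 · 95.307/7.659 = 12.269579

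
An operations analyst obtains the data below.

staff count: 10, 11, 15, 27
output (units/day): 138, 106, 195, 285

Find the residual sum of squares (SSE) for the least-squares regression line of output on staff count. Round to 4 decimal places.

1478.2353

n = 4, Σx = 63, Σy = 724, Σxy = 13166, Σx² = 1175, Σy² = 149530
Sxx = Σx² − (Σx)²/n = 1175 − 992.25 = 182.75
Sxy = Σxy − (Σx)(Σy)/n = 13166 − 11403 = 1763
Syy = Σy² − (Σy)²/n = 149530 − 131044 = 18486
b = Sxy/Sxx = 1763/182.75 = 9.647059
SSE = Syy − b·Sxy = 18486 − 9.647059·1763 = 1478.235294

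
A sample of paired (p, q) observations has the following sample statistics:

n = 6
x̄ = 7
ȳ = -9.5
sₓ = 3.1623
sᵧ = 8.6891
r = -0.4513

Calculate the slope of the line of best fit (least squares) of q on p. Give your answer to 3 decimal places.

-1.240

b = r · sᵧ/sₓ = -0.4513 · 8.6891/3.1623 = -1.240044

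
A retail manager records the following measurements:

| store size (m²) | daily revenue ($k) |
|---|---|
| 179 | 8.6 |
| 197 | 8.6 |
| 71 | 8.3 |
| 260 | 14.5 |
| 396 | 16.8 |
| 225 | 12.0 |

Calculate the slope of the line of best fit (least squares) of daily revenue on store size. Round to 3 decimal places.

0.030

n = 6, Σx = 1328, Σy = 68.8, Σxy = 16945.7, Σx² = 350932
Sxx = Σx² − (Σx)²/n = 350932 − 293930.666667 = 57001.333333
Sxy = Σxy − (Σx)(Σy)/n = 16945.7 − 15227.733333 = 1717.966667
b = Sxy/Sxx = 1717.966667/57001.333333 = 0.030139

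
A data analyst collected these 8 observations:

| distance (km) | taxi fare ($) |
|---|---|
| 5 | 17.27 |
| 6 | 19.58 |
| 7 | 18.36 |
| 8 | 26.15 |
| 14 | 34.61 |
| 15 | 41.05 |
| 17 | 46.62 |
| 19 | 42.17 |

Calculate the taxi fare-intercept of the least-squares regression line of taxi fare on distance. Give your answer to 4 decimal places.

6.9047

n = 8, Σx = 91, Σy = 245.81, Σxy = 3235.61, Σx² = 1245
Sxx = Σx² − (Σx)²/n = 1245 − 1035.125 = 209.875
Sxy = Σxy − (Σx)(Σy)/n = 3235.61 − 2796.08875 = 439.52125
b = Sxy/Sxx = 439.52125/209.875 = 2.094205
a = ȳ − b·x̄ = 30.72625 − 2.094205·11.375 = 6.904669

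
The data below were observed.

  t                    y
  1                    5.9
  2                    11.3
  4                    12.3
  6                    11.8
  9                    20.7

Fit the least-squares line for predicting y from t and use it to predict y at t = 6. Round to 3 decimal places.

14.808

n = 5, Σx = 22, Σy = 62, Σxy = 334.8, Σx² = 138
Sxx = Σx² − (Σx)²/n = 138 − 96.8 = 41.2
Sxy = Σxy − (Σx)(Σy)/n = 334.8 − 272.8 = 62
b = Sxy/Sxx = 62/41.2 = 1.504854
a = ȳ − b·x̄ = 12.4 − 1.504854·4.4 = 5.778641
ŷ(6) = a + b·6 = 5.778641 + 1.504854·6 = 14.807767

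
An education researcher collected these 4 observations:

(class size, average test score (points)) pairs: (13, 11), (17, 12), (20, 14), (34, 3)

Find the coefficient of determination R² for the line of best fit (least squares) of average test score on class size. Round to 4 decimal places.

0.7041

n = 4, Σx = 84, Σy = 40, Σxy = 729, Σx² = 2014, Σy² = 470
Sxx = Σx² − (Σx)²/n = 2014 − 1764 = 250
Sxy = Σxy − (Σx)(Σy)/n = 729 − 840 = -111
Syy = Σy² − (Σy)²/n = 470 − 400 = 70
R² = Sxy²/(Sxx·Syy) = (-111)²/(250·70) = 0.704057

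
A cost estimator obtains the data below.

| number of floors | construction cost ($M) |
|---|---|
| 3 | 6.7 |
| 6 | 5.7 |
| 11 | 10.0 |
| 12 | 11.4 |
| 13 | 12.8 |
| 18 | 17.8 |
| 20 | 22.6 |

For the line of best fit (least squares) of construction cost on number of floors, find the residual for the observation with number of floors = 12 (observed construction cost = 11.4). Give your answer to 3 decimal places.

n = 7, Σx = 83, Σy = 87, Σxy = 1239.9, Σx² = 1203
Sxx = Σx² − (Σx)²/n = 1203 − 984.142857 = 218.857143
Sxy = Σxy − (Σx)(Σy)/n = 1239.9 − 1031.571429 = 208.328571
b = Sxy/Sxx = 208.328571/218.857143 = 0.951893
a = ȳ − b·x̄ = 12.428571 − 0.951893·11.857143 = 1.141841
ŷ(12) = 1.141841 + 0.951893·12 = 12.564556
residual = y − ŷ = 11.4 − 12.564556 = -1.164556

-1.165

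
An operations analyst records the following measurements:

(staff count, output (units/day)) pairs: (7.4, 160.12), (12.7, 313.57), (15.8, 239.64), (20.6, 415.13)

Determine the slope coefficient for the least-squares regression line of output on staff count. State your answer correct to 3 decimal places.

17.021

n = 4, Σx = 56.5, Σy = 1128.46, Σxy = 17505.217, Σx² = 890.05
Sxx = Σx² − (Σx)²/n = 890.05 − 798.0625 = 91.9875
Sxy = Σxy − (Σx)(Σy)/n = 17505.217 − 15939.4975 = 1565.7195
b = Sxy/Sxx = 1565.7195/91.9875 = 17.021003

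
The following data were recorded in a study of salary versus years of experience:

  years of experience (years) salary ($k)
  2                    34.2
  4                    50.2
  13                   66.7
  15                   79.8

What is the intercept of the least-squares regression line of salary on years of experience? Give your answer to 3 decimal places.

32.521

n = 4, Σx = 34, Σy = 230.9, Σxy = 2333.3, Σx² = 414
Sxx = Σx² − (Σx)²/n = 414 − 289 = 125
Sxy = Σxy − (Σx)(Σy)/n = 2333.3 − 1962.65 = 370.65
b = Sxy/Sxx = 370.65/125 = 2.9652
a = ȳ − b·x̄ = 57.725 − 2.9652·8.5 = 32.5208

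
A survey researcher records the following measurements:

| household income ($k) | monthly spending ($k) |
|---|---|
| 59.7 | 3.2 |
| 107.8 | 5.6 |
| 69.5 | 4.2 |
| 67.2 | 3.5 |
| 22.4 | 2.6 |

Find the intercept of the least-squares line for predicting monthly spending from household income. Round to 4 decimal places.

1.4813

n = 5, Σx = 326.6, Σy = 19.1, Σxy = 1380.06, Σx² = 25032.78
Sxx = Σx² − (Σx)²/n = 25032.78 − 21333.512 = 3699.268
Sxy = Σxy − (Σx)(Σy)/n = 1380.06 − 1247.612 = 132.448
b = Sxy/Sxx = 132.448/3699.268 = 0.035804
a = ȳ − b·x̄ = 3.82 − 0.035804·65.32 = 1.481293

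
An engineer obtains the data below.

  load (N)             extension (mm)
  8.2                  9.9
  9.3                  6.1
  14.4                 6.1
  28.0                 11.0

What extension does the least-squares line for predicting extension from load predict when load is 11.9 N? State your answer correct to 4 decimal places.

7.8030

n = 4, Σx = 59.9, Σy = 33.1, Σxy = 533.75, Σx² = 1145.09
Sxx = Σx² − (Σx)²/n = 1145.09 − 897.0025 = 248.0875
Sxy = Σxy − (Σx)(Σy)/n = 533.75 − 495.6725 = 38.0775
b = Sxy/Sxx = 38.0775/248.0875 = 0.153484
a = ȳ − b·x̄ = 8.275 − 0.153484·14.975 = 5.976575
ŷ(11.9) = a + b·11.9 = 5.976575 + 0.153484·11.9 = 7.803036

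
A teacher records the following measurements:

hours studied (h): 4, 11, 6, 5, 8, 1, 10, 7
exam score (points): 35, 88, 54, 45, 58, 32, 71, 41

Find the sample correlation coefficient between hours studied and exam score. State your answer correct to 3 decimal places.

0.907

n = 8, Σx = 52, Σy = 424, Σxy = 3150, Σx² = 412, Σy² = 25020
Sxx = Σx² − (Σx)²/n = 412 − 338 = 74
Sxy = Σxy − (Σx)(Σy)/n = 3150 − 2756 = 394
Syy = Σy² − (Σy)²/n = 25020 − 22472 = 2548
r = Sxy/√(Sxx·Syy) = 394/√(188552) = 394/434.225748 = 0.907362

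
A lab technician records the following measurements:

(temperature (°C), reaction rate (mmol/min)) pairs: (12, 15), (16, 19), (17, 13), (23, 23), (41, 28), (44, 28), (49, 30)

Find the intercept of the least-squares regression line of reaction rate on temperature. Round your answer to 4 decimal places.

10.3420

n = 7, Σx = 202, Σy = 156, Σxy = 5084, Σx² = 7236
Sxx = Σx² − (Σx)²/n = 7236 − 5829.142857 = 1406.857143
Sxy = Σxy − (Σx)(Σy)/n = 5084 − 4501.714286 = 582.285714
b = Sxy/Sxx = 582.285714/1406.857143 = 0.413891
a = ȳ − b·x̄ = 22.285714 − 0.413891·28.857143 = 10.341998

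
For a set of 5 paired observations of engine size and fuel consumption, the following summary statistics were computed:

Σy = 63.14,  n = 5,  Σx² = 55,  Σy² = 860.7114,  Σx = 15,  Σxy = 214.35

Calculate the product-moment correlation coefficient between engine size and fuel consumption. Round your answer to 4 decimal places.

Sxx = Σx² − (Σx)²/n = 55 − 45 = 10
Sxy = Σxy − (Σx)(Σy)/n = 214.35 − 189.42 = 24.93
Syy = Σy² − (Σy)²/n = 860.7114 − 797.33192 = 63.37948
r = Sxy/√(Sxx·Syy) = 24.93/√(633.7948) = 24.93/25.175282 = 0.990257

0.9903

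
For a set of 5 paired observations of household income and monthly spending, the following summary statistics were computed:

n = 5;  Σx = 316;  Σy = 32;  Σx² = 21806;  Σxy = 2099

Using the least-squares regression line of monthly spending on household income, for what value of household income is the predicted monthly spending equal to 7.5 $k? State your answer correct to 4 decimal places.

89.5483

Sxx = Σx² − (Σx)²/n = 21806 − 19971.2 = 1834.8
Sxy = Σxy − (Σx)(Σy)/n = 2099 − 2022.4 = 76.6
b = Sxy/Sxx = 76.6/1834.8 = 0.041748
a = ȳ − b·x̄ = 6.4 − 0.041748·63.2 = 3.761500
Set a + b·x = 7.5: x = (7.5 − 3.761500) / 0.041748 = 89.548303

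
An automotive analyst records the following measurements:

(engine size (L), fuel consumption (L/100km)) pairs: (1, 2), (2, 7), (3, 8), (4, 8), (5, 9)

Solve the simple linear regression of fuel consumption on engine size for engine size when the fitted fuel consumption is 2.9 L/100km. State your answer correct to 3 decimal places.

n = 5, Σx = 15, Σy = 34, Σxy = 117, Σx² = 55
Sxx = Σx² − (Σx)²/n = 55 − 45 = 10
Sxy = Σxy − (Σx)(Σy)/n = 117 − 102 = 15
b = Sxy/Sxx = 15/10 = 1.5
a = ȳ − b·x̄ = 6.8 − 1.5·3 = 2.3
Set a + b·x = 2.9: x = (2.9 − 2.3) / 1.5 = 0.4

0.400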